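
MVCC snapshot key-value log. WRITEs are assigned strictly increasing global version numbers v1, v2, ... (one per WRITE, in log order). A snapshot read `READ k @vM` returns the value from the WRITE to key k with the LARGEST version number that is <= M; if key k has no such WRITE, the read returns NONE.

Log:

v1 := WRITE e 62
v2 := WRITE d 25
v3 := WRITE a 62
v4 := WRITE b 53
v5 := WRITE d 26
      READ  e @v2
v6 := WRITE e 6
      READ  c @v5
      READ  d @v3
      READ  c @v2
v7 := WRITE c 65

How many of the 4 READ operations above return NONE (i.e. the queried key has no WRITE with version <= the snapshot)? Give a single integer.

v1: WRITE e=62  (e history now [(1, 62)])
v2: WRITE d=25  (d history now [(2, 25)])
v3: WRITE a=62  (a history now [(3, 62)])
v4: WRITE b=53  (b history now [(4, 53)])
v5: WRITE d=26  (d history now [(2, 25), (5, 26)])
READ e @v2: history=[(1, 62)] -> pick v1 -> 62
v6: WRITE e=6  (e history now [(1, 62), (6, 6)])
READ c @v5: history=[] -> no version <= 5 -> NONE
READ d @v3: history=[(2, 25), (5, 26)] -> pick v2 -> 25
READ c @v2: history=[] -> no version <= 2 -> NONE
v7: WRITE c=65  (c history now [(7, 65)])
Read results in order: ['62', 'NONE', '25', 'NONE']
NONE count = 2

Answer: 2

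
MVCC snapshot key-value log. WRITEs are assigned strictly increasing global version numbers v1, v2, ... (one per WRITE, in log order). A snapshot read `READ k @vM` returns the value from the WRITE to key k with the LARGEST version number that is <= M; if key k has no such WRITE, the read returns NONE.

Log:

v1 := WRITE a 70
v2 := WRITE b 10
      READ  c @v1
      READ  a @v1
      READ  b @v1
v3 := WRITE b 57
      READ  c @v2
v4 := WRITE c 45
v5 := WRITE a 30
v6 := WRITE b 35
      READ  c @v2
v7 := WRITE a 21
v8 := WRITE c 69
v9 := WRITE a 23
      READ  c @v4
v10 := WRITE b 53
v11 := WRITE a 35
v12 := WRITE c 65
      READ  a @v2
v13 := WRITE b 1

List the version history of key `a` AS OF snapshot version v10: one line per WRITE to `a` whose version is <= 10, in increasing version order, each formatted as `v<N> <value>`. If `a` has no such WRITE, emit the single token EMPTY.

Answer: v1 70
v5 30
v7 21
v9 23

Derivation:
Scan writes for key=a with version <= 10:
  v1 WRITE a 70 -> keep
  v2 WRITE b 10 -> skip
  v3 WRITE b 57 -> skip
  v4 WRITE c 45 -> skip
  v5 WRITE a 30 -> keep
  v6 WRITE b 35 -> skip
  v7 WRITE a 21 -> keep
  v8 WRITE c 69 -> skip
  v9 WRITE a 23 -> keep
  v10 WRITE b 53 -> skip
  v11 WRITE a 35 -> drop (> snap)
  v12 WRITE c 65 -> skip
  v13 WRITE b 1 -> skip
Collected: [(1, 70), (5, 30), (7, 21), (9, 23)]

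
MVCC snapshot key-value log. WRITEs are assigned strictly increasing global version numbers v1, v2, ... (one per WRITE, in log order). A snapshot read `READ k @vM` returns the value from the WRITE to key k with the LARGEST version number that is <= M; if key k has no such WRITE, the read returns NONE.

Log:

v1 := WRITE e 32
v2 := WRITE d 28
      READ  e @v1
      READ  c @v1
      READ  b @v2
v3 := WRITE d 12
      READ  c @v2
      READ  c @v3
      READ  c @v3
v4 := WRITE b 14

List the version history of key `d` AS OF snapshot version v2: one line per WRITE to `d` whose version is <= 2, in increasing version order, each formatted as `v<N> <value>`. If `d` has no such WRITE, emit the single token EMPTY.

Scan writes for key=d with version <= 2:
  v1 WRITE e 32 -> skip
  v2 WRITE d 28 -> keep
  v3 WRITE d 12 -> drop (> snap)
  v4 WRITE b 14 -> skip
Collected: [(2, 28)]

Answer: v2 28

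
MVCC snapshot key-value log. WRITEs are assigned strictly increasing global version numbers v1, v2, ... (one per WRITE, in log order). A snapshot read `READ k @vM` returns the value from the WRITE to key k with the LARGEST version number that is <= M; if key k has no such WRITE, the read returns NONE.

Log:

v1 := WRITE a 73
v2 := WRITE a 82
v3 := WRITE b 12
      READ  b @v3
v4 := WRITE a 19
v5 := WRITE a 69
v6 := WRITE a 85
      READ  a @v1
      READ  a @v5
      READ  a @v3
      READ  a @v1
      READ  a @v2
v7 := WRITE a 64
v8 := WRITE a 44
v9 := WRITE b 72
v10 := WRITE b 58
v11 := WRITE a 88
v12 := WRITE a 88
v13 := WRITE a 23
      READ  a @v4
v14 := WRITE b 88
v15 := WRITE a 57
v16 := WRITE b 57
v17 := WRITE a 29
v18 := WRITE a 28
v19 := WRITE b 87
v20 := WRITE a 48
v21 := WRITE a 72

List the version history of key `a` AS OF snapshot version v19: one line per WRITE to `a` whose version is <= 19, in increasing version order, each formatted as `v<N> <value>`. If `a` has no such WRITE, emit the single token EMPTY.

Scan writes for key=a with version <= 19:
  v1 WRITE a 73 -> keep
  v2 WRITE a 82 -> keep
  v3 WRITE b 12 -> skip
  v4 WRITE a 19 -> keep
  v5 WRITE a 69 -> keep
  v6 WRITE a 85 -> keep
  v7 WRITE a 64 -> keep
  v8 WRITE a 44 -> keep
  v9 WRITE b 72 -> skip
  v10 WRITE b 58 -> skip
  v11 WRITE a 88 -> keep
  v12 WRITE a 88 -> keep
  v13 WRITE a 23 -> keep
  v14 WRITE b 88 -> skip
  v15 WRITE a 57 -> keep
  v16 WRITE b 57 -> skip
  v17 WRITE a 29 -> keep
  v18 WRITE a 28 -> keep
  v19 WRITE b 87 -> skip
  v20 WRITE a 48 -> drop (> snap)
  v21 WRITE a 72 -> drop (> snap)
Collected: [(1, 73), (2, 82), (4, 19), (5, 69), (6, 85), (7, 64), (8, 44), (11, 88), (12, 88), (13, 23), (15, 57), (17, 29), (18, 28)]

Answer: v1 73
v2 82
v4 19
v5 69
v6 85
v7 64
v8 44
v11 88
v12 88
v13 23
v15 57
v17 29
v18 28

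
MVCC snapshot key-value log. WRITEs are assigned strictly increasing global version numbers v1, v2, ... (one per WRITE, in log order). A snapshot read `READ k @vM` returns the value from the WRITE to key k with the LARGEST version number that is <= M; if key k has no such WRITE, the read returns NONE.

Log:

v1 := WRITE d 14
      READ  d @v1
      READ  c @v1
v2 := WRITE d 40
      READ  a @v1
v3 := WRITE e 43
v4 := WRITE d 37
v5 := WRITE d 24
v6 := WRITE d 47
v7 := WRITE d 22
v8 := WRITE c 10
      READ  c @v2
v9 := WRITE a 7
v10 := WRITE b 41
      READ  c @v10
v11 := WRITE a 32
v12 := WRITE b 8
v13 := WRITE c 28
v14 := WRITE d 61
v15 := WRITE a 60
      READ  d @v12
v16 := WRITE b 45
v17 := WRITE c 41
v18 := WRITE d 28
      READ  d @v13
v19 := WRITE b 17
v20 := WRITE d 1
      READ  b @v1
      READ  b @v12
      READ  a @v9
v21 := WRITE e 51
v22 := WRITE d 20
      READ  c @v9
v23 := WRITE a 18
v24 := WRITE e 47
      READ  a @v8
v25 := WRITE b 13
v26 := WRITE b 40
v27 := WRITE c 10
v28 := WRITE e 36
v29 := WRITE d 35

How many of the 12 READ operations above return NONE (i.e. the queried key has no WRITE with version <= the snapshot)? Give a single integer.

v1: WRITE d=14  (d history now [(1, 14)])
READ d @v1: history=[(1, 14)] -> pick v1 -> 14
READ c @v1: history=[] -> no version <= 1 -> NONE
v2: WRITE d=40  (d history now [(1, 14), (2, 40)])
READ a @v1: history=[] -> no version <= 1 -> NONE
v3: WRITE e=43  (e history now [(3, 43)])
v4: WRITE d=37  (d history now [(1, 14), (2, 40), (4, 37)])
v5: WRITE d=24  (d history now [(1, 14), (2, 40), (4, 37), (5, 24)])
v6: WRITE d=47  (d history now [(1, 14), (2, 40), (4, 37), (5, 24), (6, 47)])
v7: WRITE d=22  (d history now [(1, 14), (2, 40), (4, 37), (5, 24), (6, 47), (7, 22)])
v8: WRITE c=10  (c history now [(8, 10)])
READ c @v2: history=[(8, 10)] -> no version <= 2 -> NONE
v9: WRITE a=7  (a history now [(9, 7)])
v10: WRITE b=41  (b history now [(10, 41)])
READ c @v10: history=[(8, 10)] -> pick v8 -> 10
v11: WRITE a=32  (a history now [(9, 7), (11, 32)])
v12: WRITE b=8  (b history now [(10, 41), (12, 8)])
v13: WRITE c=28  (c history now [(8, 10), (13, 28)])
v14: WRITE d=61  (d history now [(1, 14), (2, 40), (4, 37), (5, 24), (6, 47), (7, 22), (14, 61)])
v15: WRITE a=60  (a history now [(9, 7), (11, 32), (15, 60)])
READ d @v12: history=[(1, 14), (2, 40), (4, 37), (5, 24), (6, 47), (7, 22), (14, 61)] -> pick v7 -> 22
v16: WRITE b=45  (b history now [(10, 41), (12, 8), (16, 45)])
v17: WRITE c=41  (c history now [(8, 10), (13, 28), (17, 41)])
v18: WRITE d=28  (d history now [(1, 14), (2, 40), (4, 37), (5, 24), (6, 47), (7, 22), (14, 61), (18, 28)])
READ d @v13: history=[(1, 14), (2, 40), (4, 37), (5, 24), (6, 47), (7, 22), (14, 61), (18, 28)] -> pick v7 -> 22
v19: WRITE b=17  (b history now [(10, 41), (12, 8), (16, 45), (19, 17)])
v20: WRITE d=1  (d history now [(1, 14), (2, 40), (4, 37), (5, 24), (6, 47), (7, 22), (14, 61), (18, 28), (20, 1)])
READ b @v1: history=[(10, 41), (12, 8), (16, 45), (19, 17)] -> no version <= 1 -> NONE
READ b @v12: history=[(10, 41), (12, 8), (16, 45), (19, 17)] -> pick v12 -> 8
READ a @v9: history=[(9, 7), (11, 32), (15, 60)] -> pick v9 -> 7
v21: WRITE e=51  (e history now [(3, 43), (21, 51)])
v22: WRITE d=20  (d history now [(1, 14), (2, 40), (4, 37), (5, 24), (6, 47), (7, 22), (14, 61), (18, 28), (20, 1), (22, 20)])
READ c @v9: history=[(8, 10), (13, 28), (17, 41)] -> pick v8 -> 10
v23: WRITE a=18  (a history now [(9, 7), (11, 32), (15, 60), (23, 18)])
v24: WRITE e=47  (e history now [(3, 43), (21, 51), (24, 47)])
READ a @v8: history=[(9, 7), (11, 32), (15, 60), (23, 18)] -> no version <= 8 -> NONE
v25: WRITE b=13  (b history now [(10, 41), (12, 8), (16, 45), (19, 17), (25, 13)])
v26: WRITE b=40  (b history now [(10, 41), (12, 8), (16, 45), (19, 17), (25, 13), (26, 40)])
v27: WRITE c=10  (c history now [(8, 10), (13, 28), (17, 41), (27, 10)])
v28: WRITE e=36  (e history now [(3, 43), (21, 51), (24, 47), (28, 36)])
v29: WRITE d=35  (d history now [(1, 14), (2, 40), (4, 37), (5, 24), (6, 47), (7, 22), (14, 61), (18, 28), (20, 1), (22, 20), (29, 35)])
Read results in order: ['14', 'NONE', 'NONE', 'NONE', '10', '22', '22', 'NONE', '8', '7', '10', 'NONE']
NONE count = 5

Answer: 5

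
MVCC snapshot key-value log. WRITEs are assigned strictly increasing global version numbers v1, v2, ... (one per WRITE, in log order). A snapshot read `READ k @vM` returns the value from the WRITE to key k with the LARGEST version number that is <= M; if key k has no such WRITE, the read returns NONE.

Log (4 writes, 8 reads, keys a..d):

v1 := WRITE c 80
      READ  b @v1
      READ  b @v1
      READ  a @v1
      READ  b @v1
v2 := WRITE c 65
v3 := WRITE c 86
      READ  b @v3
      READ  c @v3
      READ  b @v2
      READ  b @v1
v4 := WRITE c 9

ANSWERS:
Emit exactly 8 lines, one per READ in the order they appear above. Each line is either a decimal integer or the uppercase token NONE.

Answer: NONE
NONE
NONE
NONE
NONE
86
NONE
NONE

Derivation:
v1: WRITE c=80  (c history now [(1, 80)])
READ b @v1: history=[] -> no version <= 1 -> NONE
READ b @v1: history=[] -> no version <= 1 -> NONE
READ a @v1: history=[] -> no version <= 1 -> NONE
READ b @v1: history=[] -> no version <= 1 -> NONE
v2: WRITE c=65  (c history now [(1, 80), (2, 65)])
v3: WRITE c=86  (c history now [(1, 80), (2, 65), (3, 86)])
READ b @v3: history=[] -> no version <= 3 -> NONE
READ c @v3: history=[(1, 80), (2, 65), (3, 86)] -> pick v3 -> 86
READ b @v2: history=[] -> no version <= 2 -> NONE
READ b @v1: history=[] -> no version <= 1 -> NONE
v4: WRITE c=9  (c history now [(1, 80), (2, 65), (3, 86), (4, 9)])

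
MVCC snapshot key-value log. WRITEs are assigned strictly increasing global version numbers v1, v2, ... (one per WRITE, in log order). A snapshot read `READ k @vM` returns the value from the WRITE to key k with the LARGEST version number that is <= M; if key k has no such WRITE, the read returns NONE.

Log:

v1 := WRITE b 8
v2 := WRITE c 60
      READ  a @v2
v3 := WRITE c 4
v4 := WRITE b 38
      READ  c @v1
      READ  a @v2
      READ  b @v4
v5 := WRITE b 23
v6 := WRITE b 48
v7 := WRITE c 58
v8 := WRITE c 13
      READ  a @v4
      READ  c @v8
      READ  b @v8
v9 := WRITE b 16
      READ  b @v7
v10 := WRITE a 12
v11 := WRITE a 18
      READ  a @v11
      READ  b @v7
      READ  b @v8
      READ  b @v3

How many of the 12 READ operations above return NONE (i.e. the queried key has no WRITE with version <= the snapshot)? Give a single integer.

Answer: 4

Derivation:
v1: WRITE b=8  (b history now [(1, 8)])
v2: WRITE c=60  (c history now [(2, 60)])
READ a @v2: history=[] -> no version <= 2 -> NONE
v3: WRITE c=4  (c history now [(2, 60), (3, 4)])
v4: WRITE b=38  (b history now [(1, 8), (4, 38)])
READ c @v1: history=[(2, 60), (3, 4)] -> no version <= 1 -> NONE
READ a @v2: history=[] -> no version <= 2 -> NONE
READ b @v4: history=[(1, 8), (4, 38)] -> pick v4 -> 38
v5: WRITE b=23  (b history now [(1, 8), (4, 38), (5, 23)])
v6: WRITE b=48  (b history now [(1, 8), (4, 38), (5, 23), (6, 48)])
v7: WRITE c=58  (c history now [(2, 60), (3, 4), (7, 58)])
v8: WRITE c=13  (c history now [(2, 60), (3, 4), (7, 58), (8, 13)])
READ a @v4: history=[] -> no version <= 4 -> NONE
READ c @v8: history=[(2, 60), (3, 4), (7, 58), (8, 13)] -> pick v8 -> 13
READ b @v8: history=[(1, 8), (4, 38), (5, 23), (6, 48)] -> pick v6 -> 48
v9: WRITE b=16  (b history now [(1, 8), (4, 38), (5, 23), (6, 48), (9, 16)])
READ b @v7: history=[(1, 8), (4, 38), (5, 23), (6, 48), (9, 16)] -> pick v6 -> 48
v10: WRITE a=12  (a history now [(10, 12)])
v11: WRITE a=18  (a history now [(10, 12), (11, 18)])
READ a @v11: history=[(10, 12), (11, 18)] -> pick v11 -> 18
READ b @v7: history=[(1, 8), (4, 38), (5, 23), (6, 48), (9, 16)] -> pick v6 -> 48
READ b @v8: history=[(1, 8), (4, 38), (5, 23), (6, 48), (9, 16)] -> pick v6 -> 48
READ b @v3: history=[(1, 8), (4, 38), (5, 23), (6, 48), (9, 16)] -> pick v1 -> 8
Read results in order: ['NONE', 'NONE', 'NONE', '38', 'NONE', '13', '48', '48', '18', '48', '48', '8']
NONE count = 4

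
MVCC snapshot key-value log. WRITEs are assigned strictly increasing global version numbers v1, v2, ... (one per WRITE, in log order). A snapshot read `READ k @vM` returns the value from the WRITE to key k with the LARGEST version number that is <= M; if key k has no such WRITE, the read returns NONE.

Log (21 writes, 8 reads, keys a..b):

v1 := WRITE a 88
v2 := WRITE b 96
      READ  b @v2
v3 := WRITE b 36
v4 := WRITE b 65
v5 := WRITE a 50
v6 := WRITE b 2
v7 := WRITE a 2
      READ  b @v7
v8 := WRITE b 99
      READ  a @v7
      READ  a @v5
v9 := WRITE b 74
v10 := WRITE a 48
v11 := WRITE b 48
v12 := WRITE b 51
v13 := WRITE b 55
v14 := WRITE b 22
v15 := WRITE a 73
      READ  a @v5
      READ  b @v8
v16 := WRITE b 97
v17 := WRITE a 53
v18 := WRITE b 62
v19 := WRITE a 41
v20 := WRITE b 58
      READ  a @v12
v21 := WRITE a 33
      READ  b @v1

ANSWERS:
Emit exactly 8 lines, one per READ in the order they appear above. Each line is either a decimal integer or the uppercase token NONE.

v1: WRITE a=88  (a history now [(1, 88)])
v2: WRITE b=96  (b history now [(2, 96)])
READ b @v2: history=[(2, 96)] -> pick v2 -> 96
v3: WRITE b=36  (b history now [(2, 96), (3, 36)])
v4: WRITE b=65  (b history now [(2, 96), (3, 36), (4, 65)])
v5: WRITE a=50  (a history now [(1, 88), (5, 50)])
v6: WRITE b=2  (b history now [(2, 96), (3, 36), (4, 65), (6, 2)])
v7: WRITE a=2  (a history now [(1, 88), (5, 50), (7, 2)])
READ b @v7: history=[(2, 96), (3, 36), (4, 65), (6, 2)] -> pick v6 -> 2
v8: WRITE b=99  (b history now [(2, 96), (3, 36), (4, 65), (6, 2), (8, 99)])
READ a @v7: history=[(1, 88), (5, 50), (7, 2)] -> pick v7 -> 2
READ a @v5: history=[(1, 88), (5, 50), (7, 2)] -> pick v5 -> 50
v9: WRITE b=74  (b history now [(2, 96), (3, 36), (4, 65), (6, 2), (8, 99), (9, 74)])
v10: WRITE a=48  (a history now [(1, 88), (5, 50), (7, 2), (10, 48)])
v11: WRITE b=48  (b history now [(2, 96), (3, 36), (4, 65), (6, 2), (8, 99), (9, 74), (11, 48)])
v12: WRITE b=51  (b history now [(2, 96), (3, 36), (4, 65), (6, 2), (8, 99), (9, 74), (11, 48), (12, 51)])
v13: WRITE b=55  (b history now [(2, 96), (3, 36), (4, 65), (6, 2), (8, 99), (9, 74), (11, 48), (12, 51), (13, 55)])
v14: WRITE b=22  (b history now [(2, 96), (3, 36), (4, 65), (6, 2), (8, 99), (9, 74), (11, 48), (12, 51), (13, 55), (14, 22)])
v15: WRITE a=73  (a history now [(1, 88), (5, 50), (7, 2), (10, 48), (15, 73)])
READ a @v5: history=[(1, 88), (5, 50), (7, 2), (10, 48), (15, 73)] -> pick v5 -> 50
READ b @v8: history=[(2, 96), (3, 36), (4, 65), (6, 2), (8, 99), (9, 74), (11, 48), (12, 51), (13, 55), (14, 22)] -> pick v8 -> 99
v16: WRITE b=97  (b history now [(2, 96), (3, 36), (4, 65), (6, 2), (8, 99), (9, 74), (11, 48), (12, 51), (13, 55), (14, 22), (16, 97)])
v17: WRITE a=53  (a history now [(1, 88), (5, 50), (7, 2), (10, 48), (15, 73), (17, 53)])
v18: WRITE b=62  (b history now [(2, 96), (3, 36), (4, 65), (6, 2), (8, 99), (9, 74), (11, 48), (12, 51), (13, 55), (14, 22), (16, 97), (18, 62)])
v19: WRITE a=41  (a history now [(1, 88), (5, 50), (7, 2), (10, 48), (15, 73), (17, 53), (19, 41)])
v20: WRITE b=58  (b history now [(2, 96), (3, 36), (4, 65), (6, 2), (8, 99), (9, 74), (11, 48), (12, 51), (13, 55), (14, 22), (16, 97), (18, 62), (20, 58)])
READ a @v12: history=[(1, 88), (5, 50), (7, 2), (10, 48), (15, 73), (17, 53), (19, 41)] -> pick v10 -> 48
v21: WRITE a=33  (a history now [(1, 88), (5, 50), (7, 2), (10, 48), (15, 73), (17, 53), (19, 41), (21, 33)])
READ b @v1: history=[(2, 96), (3, 36), (4, 65), (6, 2), (8, 99), (9, 74), (11, 48), (12, 51), (13, 55), (14, 22), (16, 97), (18, 62), (20, 58)] -> no version <= 1 -> NONE

Answer: 96
2
2
50
50
99
48
NONE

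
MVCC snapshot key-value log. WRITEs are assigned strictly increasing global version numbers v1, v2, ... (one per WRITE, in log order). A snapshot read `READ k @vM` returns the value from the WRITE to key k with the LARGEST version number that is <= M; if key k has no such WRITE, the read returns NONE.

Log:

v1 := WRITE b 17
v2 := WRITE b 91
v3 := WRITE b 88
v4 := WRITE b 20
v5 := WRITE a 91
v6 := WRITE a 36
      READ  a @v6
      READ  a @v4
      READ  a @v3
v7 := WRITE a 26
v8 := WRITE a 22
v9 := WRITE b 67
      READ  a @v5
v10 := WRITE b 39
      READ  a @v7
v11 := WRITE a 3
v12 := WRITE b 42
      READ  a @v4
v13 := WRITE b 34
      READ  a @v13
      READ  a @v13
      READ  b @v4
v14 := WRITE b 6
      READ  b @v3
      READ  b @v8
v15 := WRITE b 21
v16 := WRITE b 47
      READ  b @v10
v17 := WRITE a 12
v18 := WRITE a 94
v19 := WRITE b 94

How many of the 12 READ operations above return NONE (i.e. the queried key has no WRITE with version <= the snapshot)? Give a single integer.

v1: WRITE b=17  (b history now [(1, 17)])
v2: WRITE b=91  (b history now [(1, 17), (2, 91)])
v3: WRITE b=88  (b history now [(1, 17), (2, 91), (3, 88)])
v4: WRITE b=20  (b history now [(1, 17), (2, 91), (3, 88), (4, 20)])
v5: WRITE a=91  (a history now [(5, 91)])
v6: WRITE a=36  (a history now [(5, 91), (6, 36)])
READ a @v6: history=[(5, 91), (6, 36)] -> pick v6 -> 36
READ a @v4: history=[(5, 91), (6, 36)] -> no version <= 4 -> NONE
READ a @v3: history=[(5, 91), (6, 36)] -> no version <= 3 -> NONE
v7: WRITE a=26  (a history now [(5, 91), (6, 36), (7, 26)])
v8: WRITE a=22  (a history now [(5, 91), (6, 36), (7, 26), (8, 22)])
v9: WRITE b=67  (b history now [(1, 17), (2, 91), (3, 88), (4, 20), (9, 67)])
READ a @v5: history=[(5, 91), (6, 36), (7, 26), (8, 22)] -> pick v5 -> 91
v10: WRITE b=39  (b history now [(1, 17), (2, 91), (3, 88), (4, 20), (9, 67), (10, 39)])
READ a @v7: history=[(5, 91), (6, 36), (7, 26), (8, 22)] -> pick v7 -> 26
v11: WRITE a=3  (a history now [(5, 91), (6, 36), (7, 26), (8, 22), (11, 3)])
v12: WRITE b=42  (b history now [(1, 17), (2, 91), (3, 88), (4, 20), (9, 67), (10, 39), (12, 42)])
READ a @v4: history=[(5, 91), (6, 36), (7, 26), (8, 22), (11, 3)] -> no version <= 4 -> NONE
v13: WRITE b=34  (b history now [(1, 17), (2, 91), (3, 88), (4, 20), (9, 67), (10, 39), (12, 42), (13, 34)])
READ a @v13: history=[(5, 91), (6, 36), (7, 26), (8, 22), (11, 3)] -> pick v11 -> 3
READ a @v13: history=[(5, 91), (6, 36), (7, 26), (8, 22), (11, 3)] -> pick v11 -> 3
READ b @v4: history=[(1, 17), (2, 91), (3, 88), (4, 20), (9, 67), (10, 39), (12, 42), (13, 34)] -> pick v4 -> 20
v14: WRITE b=6  (b history now [(1, 17), (2, 91), (3, 88), (4, 20), (9, 67), (10, 39), (12, 42), (13, 34), (14, 6)])
READ b @v3: history=[(1, 17), (2, 91), (3, 88), (4, 20), (9, 67), (10, 39), (12, 42), (13, 34), (14, 6)] -> pick v3 -> 88
READ b @v8: history=[(1, 17), (2, 91), (3, 88), (4, 20), (9, 67), (10, 39), (12, 42), (13, 34), (14, 6)] -> pick v4 -> 20
v15: WRITE b=21  (b history now [(1, 17), (2, 91), (3, 88), (4, 20), (9, 67), (10, 39), (12, 42), (13, 34), (14, 6), (15, 21)])
v16: WRITE b=47  (b history now [(1, 17), (2, 91), (3, 88), (4, 20), (9, 67), (10, 39), (12, 42), (13, 34), (14, 6), (15, 21), (16, 47)])
READ b @v10: history=[(1, 17), (2, 91), (3, 88), (4, 20), (9, 67), (10, 39), (12, 42), (13, 34), (14, 6), (15, 21), (16, 47)] -> pick v10 -> 39
v17: WRITE a=12  (a history now [(5, 91), (6, 36), (7, 26), (8, 22), (11, 3), (17, 12)])
v18: WRITE a=94  (a history now [(5, 91), (6, 36), (7, 26), (8, 22), (11, 3), (17, 12), (18, 94)])
v19: WRITE b=94  (b history now [(1, 17), (2, 91), (3, 88), (4, 20), (9, 67), (10, 39), (12, 42), (13, 34), (14, 6), (15, 21), (16, 47), (19, 94)])
Read results in order: ['36', 'NONE', 'NONE', '91', '26', 'NONE', '3', '3', '20', '88', '20', '39']
NONE count = 3

Answer: 3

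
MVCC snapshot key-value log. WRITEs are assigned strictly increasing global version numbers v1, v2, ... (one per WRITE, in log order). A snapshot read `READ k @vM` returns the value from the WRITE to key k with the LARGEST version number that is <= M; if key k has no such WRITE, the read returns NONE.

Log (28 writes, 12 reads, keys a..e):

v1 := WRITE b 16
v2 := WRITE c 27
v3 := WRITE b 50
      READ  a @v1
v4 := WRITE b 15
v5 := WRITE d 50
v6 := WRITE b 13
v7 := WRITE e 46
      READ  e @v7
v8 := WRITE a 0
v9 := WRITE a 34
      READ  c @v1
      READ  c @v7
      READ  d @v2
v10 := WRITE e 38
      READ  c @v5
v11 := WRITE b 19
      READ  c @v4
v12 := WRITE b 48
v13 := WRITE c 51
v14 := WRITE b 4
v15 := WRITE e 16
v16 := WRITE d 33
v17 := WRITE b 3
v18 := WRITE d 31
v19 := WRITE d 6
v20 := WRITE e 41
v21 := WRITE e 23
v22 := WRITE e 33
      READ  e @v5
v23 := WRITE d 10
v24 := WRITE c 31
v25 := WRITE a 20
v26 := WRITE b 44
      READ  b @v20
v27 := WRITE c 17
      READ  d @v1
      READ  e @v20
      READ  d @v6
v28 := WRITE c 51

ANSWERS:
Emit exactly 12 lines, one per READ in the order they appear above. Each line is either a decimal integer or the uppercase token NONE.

v1: WRITE b=16  (b history now [(1, 16)])
v2: WRITE c=27  (c history now [(2, 27)])
v3: WRITE b=50  (b history now [(1, 16), (3, 50)])
READ a @v1: history=[] -> no version <= 1 -> NONE
v4: WRITE b=15  (b history now [(1, 16), (3, 50), (4, 15)])
v5: WRITE d=50  (d history now [(5, 50)])
v6: WRITE b=13  (b history now [(1, 16), (3, 50), (4, 15), (6, 13)])
v7: WRITE e=46  (e history now [(7, 46)])
READ e @v7: history=[(7, 46)] -> pick v7 -> 46
v8: WRITE a=0  (a history now [(8, 0)])
v9: WRITE a=34  (a history now [(8, 0), (9, 34)])
READ c @v1: history=[(2, 27)] -> no version <= 1 -> NONE
READ c @v7: history=[(2, 27)] -> pick v2 -> 27
READ d @v2: history=[(5, 50)] -> no version <= 2 -> NONE
v10: WRITE e=38  (e history now [(7, 46), (10, 38)])
READ c @v5: history=[(2, 27)] -> pick v2 -> 27
v11: WRITE b=19  (b history now [(1, 16), (3, 50), (4, 15), (6, 13), (11, 19)])
READ c @v4: history=[(2, 27)] -> pick v2 -> 27
v12: WRITE b=48  (b history now [(1, 16), (3, 50), (4, 15), (6, 13), (11, 19), (12, 48)])
v13: WRITE c=51  (c history now [(2, 27), (13, 51)])
v14: WRITE b=4  (b history now [(1, 16), (3, 50), (4, 15), (6, 13), (11, 19), (12, 48), (14, 4)])
v15: WRITE e=16  (e history now [(7, 46), (10, 38), (15, 16)])
v16: WRITE d=33  (d history now [(5, 50), (16, 33)])
v17: WRITE b=3  (b history now [(1, 16), (3, 50), (4, 15), (6, 13), (11, 19), (12, 48), (14, 4), (17, 3)])
v18: WRITE d=31  (d history now [(5, 50), (16, 33), (18, 31)])
v19: WRITE d=6  (d history now [(5, 50), (16, 33), (18, 31), (19, 6)])
v20: WRITE e=41  (e history now [(7, 46), (10, 38), (15, 16), (20, 41)])
v21: WRITE e=23  (e history now [(7, 46), (10, 38), (15, 16), (20, 41), (21, 23)])
v22: WRITE e=33  (e history now [(7, 46), (10, 38), (15, 16), (20, 41), (21, 23), (22, 33)])
READ e @v5: history=[(7, 46), (10, 38), (15, 16), (20, 41), (21, 23), (22, 33)] -> no version <= 5 -> NONE
v23: WRITE d=10  (d history now [(5, 50), (16, 33), (18, 31), (19, 6), (23, 10)])
v24: WRITE c=31  (c history now [(2, 27), (13, 51), (24, 31)])
v25: WRITE a=20  (a history now [(8, 0), (9, 34), (25, 20)])
v26: WRITE b=44  (b history now [(1, 16), (3, 50), (4, 15), (6, 13), (11, 19), (12, 48), (14, 4), (17, 3), (26, 44)])
READ b @v20: history=[(1, 16), (3, 50), (4, 15), (6, 13), (11, 19), (12, 48), (14, 4), (17, 3), (26, 44)] -> pick v17 -> 3
v27: WRITE c=17  (c history now [(2, 27), (13, 51), (24, 31), (27, 17)])
READ d @v1: history=[(5, 50), (16, 33), (18, 31), (19, 6), (23, 10)] -> no version <= 1 -> NONE
READ e @v20: history=[(7, 46), (10, 38), (15, 16), (20, 41), (21, 23), (22, 33)] -> pick v20 -> 41
READ d @v6: history=[(5, 50), (16, 33), (18, 31), (19, 6), (23, 10)] -> pick v5 -> 50
v28: WRITE c=51  (c history now [(2, 27), (13, 51), (24, 31), (27, 17), (28, 51)])

Answer: NONE
46
NONE
27
NONE
27
27
NONE
3
NONE
41
50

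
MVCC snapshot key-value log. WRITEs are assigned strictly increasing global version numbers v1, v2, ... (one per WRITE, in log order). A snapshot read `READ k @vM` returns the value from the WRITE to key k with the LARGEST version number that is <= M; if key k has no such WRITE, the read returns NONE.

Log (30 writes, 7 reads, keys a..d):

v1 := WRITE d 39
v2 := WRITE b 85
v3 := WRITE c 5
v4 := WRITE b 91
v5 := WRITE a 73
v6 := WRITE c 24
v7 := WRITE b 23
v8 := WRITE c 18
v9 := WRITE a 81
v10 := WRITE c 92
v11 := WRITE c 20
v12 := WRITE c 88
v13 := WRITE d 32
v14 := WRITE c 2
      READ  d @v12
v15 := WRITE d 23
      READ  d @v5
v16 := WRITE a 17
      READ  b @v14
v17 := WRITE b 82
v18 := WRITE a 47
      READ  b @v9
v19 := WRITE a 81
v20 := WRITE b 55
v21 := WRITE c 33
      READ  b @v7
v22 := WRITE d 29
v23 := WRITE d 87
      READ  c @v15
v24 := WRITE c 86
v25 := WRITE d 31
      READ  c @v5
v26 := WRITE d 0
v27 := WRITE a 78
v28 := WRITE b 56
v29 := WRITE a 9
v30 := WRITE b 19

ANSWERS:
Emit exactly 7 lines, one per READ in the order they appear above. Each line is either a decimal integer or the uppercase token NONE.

Answer: 39
39
23
23
23
2
5

Derivation:
v1: WRITE d=39  (d history now [(1, 39)])
v2: WRITE b=85  (b history now [(2, 85)])
v3: WRITE c=5  (c history now [(3, 5)])
v4: WRITE b=91  (b history now [(2, 85), (4, 91)])
v5: WRITE a=73  (a history now [(5, 73)])
v6: WRITE c=24  (c history now [(3, 5), (6, 24)])
v7: WRITE b=23  (b history now [(2, 85), (4, 91), (7, 23)])
v8: WRITE c=18  (c history now [(3, 5), (6, 24), (8, 18)])
v9: WRITE a=81  (a history now [(5, 73), (9, 81)])
v10: WRITE c=92  (c history now [(3, 5), (6, 24), (8, 18), (10, 92)])
v11: WRITE c=20  (c history now [(3, 5), (6, 24), (8, 18), (10, 92), (11, 20)])
v12: WRITE c=88  (c history now [(3, 5), (6, 24), (8, 18), (10, 92), (11, 20), (12, 88)])
v13: WRITE d=32  (d history now [(1, 39), (13, 32)])
v14: WRITE c=2  (c history now [(3, 5), (6, 24), (8, 18), (10, 92), (11, 20), (12, 88), (14, 2)])
READ d @v12: history=[(1, 39), (13, 32)] -> pick v1 -> 39
v15: WRITE d=23  (d history now [(1, 39), (13, 32), (15, 23)])
READ d @v5: history=[(1, 39), (13, 32), (15, 23)] -> pick v1 -> 39
v16: WRITE a=17  (a history now [(5, 73), (9, 81), (16, 17)])
READ b @v14: history=[(2, 85), (4, 91), (7, 23)] -> pick v7 -> 23
v17: WRITE b=82  (b history now [(2, 85), (4, 91), (7, 23), (17, 82)])
v18: WRITE a=47  (a history now [(5, 73), (9, 81), (16, 17), (18, 47)])
READ b @v9: history=[(2, 85), (4, 91), (7, 23), (17, 82)] -> pick v7 -> 23
v19: WRITE a=81  (a history now [(5, 73), (9, 81), (16, 17), (18, 47), (19, 81)])
v20: WRITE b=55  (b history now [(2, 85), (4, 91), (7, 23), (17, 82), (20, 55)])
v21: WRITE c=33  (c history now [(3, 5), (6, 24), (8, 18), (10, 92), (11, 20), (12, 88), (14, 2), (21, 33)])
READ b @v7: history=[(2, 85), (4, 91), (7, 23), (17, 82), (20, 55)] -> pick v7 -> 23
v22: WRITE d=29  (d history now [(1, 39), (13, 32), (15, 23), (22, 29)])
v23: WRITE d=87  (d history now [(1, 39), (13, 32), (15, 23), (22, 29), (23, 87)])
READ c @v15: history=[(3, 5), (6, 24), (8, 18), (10, 92), (11, 20), (12, 88), (14, 2), (21, 33)] -> pick v14 -> 2
v24: WRITE c=86  (c history now [(3, 5), (6, 24), (8, 18), (10, 92), (11, 20), (12, 88), (14, 2), (21, 33), (24, 86)])
v25: WRITE d=31  (d history now [(1, 39), (13, 32), (15, 23), (22, 29), (23, 87), (25, 31)])
READ c @v5: history=[(3, 5), (6, 24), (8, 18), (10, 92), (11, 20), (12, 88), (14, 2), (21, 33), (24, 86)] -> pick v3 -> 5
v26: WRITE d=0  (d history now [(1, 39), (13, 32), (15, 23), (22, 29), (23, 87), (25, 31), (26, 0)])
v27: WRITE a=78  (a history now [(5, 73), (9, 81), (16, 17), (18, 47), (19, 81), (27, 78)])
v28: WRITE b=56  (b history now [(2, 85), (4, 91), (7, 23), (17, 82), (20, 55), (28, 56)])
v29: WRITE a=9  (a history now [(5, 73), (9, 81), (16, 17), (18, 47), (19, 81), (27, 78), (29, 9)])
v30: WRITE b=19  (b history now [(2, 85), (4, 91), (7, 23), (17, 82), (20, 55), (28, 56), (30, 19)])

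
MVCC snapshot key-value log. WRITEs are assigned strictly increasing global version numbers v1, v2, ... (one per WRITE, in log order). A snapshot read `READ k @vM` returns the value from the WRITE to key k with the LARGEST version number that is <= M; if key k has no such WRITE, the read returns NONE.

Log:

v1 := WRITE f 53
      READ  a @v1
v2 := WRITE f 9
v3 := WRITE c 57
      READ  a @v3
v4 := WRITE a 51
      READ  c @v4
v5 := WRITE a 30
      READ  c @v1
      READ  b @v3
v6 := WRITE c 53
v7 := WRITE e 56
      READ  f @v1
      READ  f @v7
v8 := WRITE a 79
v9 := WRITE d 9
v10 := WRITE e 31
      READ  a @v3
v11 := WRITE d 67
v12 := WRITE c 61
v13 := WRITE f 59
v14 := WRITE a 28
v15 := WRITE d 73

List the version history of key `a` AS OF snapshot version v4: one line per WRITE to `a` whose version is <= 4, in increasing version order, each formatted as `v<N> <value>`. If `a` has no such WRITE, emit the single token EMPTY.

Answer: v4 51

Derivation:
Scan writes for key=a with version <= 4:
  v1 WRITE f 53 -> skip
  v2 WRITE f 9 -> skip
  v3 WRITE c 57 -> skip
  v4 WRITE a 51 -> keep
  v5 WRITE a 30 -> drop (> snap)
  v6 WRITE c 53 -> skip
  v7 WRITE e 56 -> skip
  v8 WRITE a 79 -> drop (> snap)
  v9 WRITE d 9 -> skip
  v10 WRITE e 31 -> skip
  v11 WRITE d 67 -> skip
  v12 WRITE c 61 -> skip
  v13 WRITE f 59 -> skip
  v14 WRITE a 28 -> drop (> snap)
  v15 WRITE d 73 -> skip
Collected: [(4, 51)]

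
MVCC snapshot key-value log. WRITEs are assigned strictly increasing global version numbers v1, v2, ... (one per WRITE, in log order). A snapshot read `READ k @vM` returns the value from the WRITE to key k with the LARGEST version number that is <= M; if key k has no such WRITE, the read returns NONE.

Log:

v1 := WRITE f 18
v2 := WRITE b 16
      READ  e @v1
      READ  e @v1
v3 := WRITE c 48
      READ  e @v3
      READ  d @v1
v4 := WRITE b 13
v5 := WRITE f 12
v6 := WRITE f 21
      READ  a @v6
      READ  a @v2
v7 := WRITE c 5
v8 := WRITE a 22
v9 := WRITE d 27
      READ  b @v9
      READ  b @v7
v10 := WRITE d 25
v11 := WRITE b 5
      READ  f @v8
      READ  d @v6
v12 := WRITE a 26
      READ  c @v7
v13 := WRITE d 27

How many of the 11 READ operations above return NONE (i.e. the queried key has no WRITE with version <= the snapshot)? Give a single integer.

Answer: 7

Derivation:
v1: WRITE f=18  (f history now [(1, 18)])
v2: WRITE b=16  (b history now [(2, 16)])
READ e @v1: history=[] -> no version <= 1 -> NONE
READ e @v1: history=[] -> no version <= 1 -> NONE
v3: WRITE c=48  (c history now [(3, 48)])
READ e @v3: history=[] -> no version <= 3 -> NONE
READ d @v1: history=[] -> no version <= 1 -> NONE
v4: WRITE b=13  (b history now [(2, 16), (4, 13)])
v5: WRITE f=12  (f history now [(1, 18), (5, 12)])
v6: WRITE f=21  (f history now [(1, 18), (5, 12), (6, 21)])
READ a @v6: history=[] -> no version <= 6 -> NONE
READ a @v2: history=[] -> no version <= 2 -> NONE
v7: WRITE c=5  (c history now [(3, 48), (7, 5)])
v8: WRITE a=22  (a history now [(8, 22)])
v9: WRITE d=27  (d history now [(9, 27)])
READ b @v9: history=[(2, 16), (4, 13)] -> pick v4 -> 13
READ b @v7: history=[(2, 16), (4, 13)] -> pick v4 -> 13
v10: WRITE d=25  (d history now [(9, 27), (10, 25)])
v11: WRITE b=5  (b history now [(2, 16), (4, 13), (11, 5)])
READ f @v8: history=[(1, 18), (5, 12), (6, 21)] -> pick v6 -> 21
READ d @v6: history=[(9, 27), (10, 25)] -> no version <= 6 -> NONE
v12: WRITE a=26  (a history now [(8, 22), (12, 26)])
READ c @v7: history=[(3, 48), (7, 5)] -> pick v7 -> 5
v13: WRITE d=27  (d history now [(9, 27), (10, 25), (13, 27)])
Read results in order: ['NONE', 'NONE', 'NONE', 'NONE', 'NONE', 'NONE', '13', '13', '21', 'NONE', '5']
NONE count = 7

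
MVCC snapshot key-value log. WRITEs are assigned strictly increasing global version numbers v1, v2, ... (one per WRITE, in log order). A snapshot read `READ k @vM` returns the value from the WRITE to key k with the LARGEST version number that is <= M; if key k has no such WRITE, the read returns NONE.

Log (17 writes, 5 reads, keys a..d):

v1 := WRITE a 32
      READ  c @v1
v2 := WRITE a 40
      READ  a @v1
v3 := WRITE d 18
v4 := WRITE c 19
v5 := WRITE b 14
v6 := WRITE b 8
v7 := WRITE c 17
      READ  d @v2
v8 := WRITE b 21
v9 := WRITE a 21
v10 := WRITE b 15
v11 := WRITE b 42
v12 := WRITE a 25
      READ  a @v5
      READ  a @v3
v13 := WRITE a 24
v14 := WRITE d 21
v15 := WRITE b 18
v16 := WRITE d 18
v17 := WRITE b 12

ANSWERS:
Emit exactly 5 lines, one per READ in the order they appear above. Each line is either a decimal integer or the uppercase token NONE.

Answer: NONE
32
NONE
40
40

Derivation:
v1: WRITE a=32  (a history now [(1, 32)])
READ c @v1: history=[] -> no version <= 1 -> NONE
v2: WRITE a=40  (a history now [(1, 32), (2, 40)])
READ a @v1: history=[(1, 32), (2, 40)] -> pick v1 -> 32
v3: WRITE d=18  (d history now [(3, 18)])
v4: WRITE c=19  (c history now [(4, 19)])
v5: WRITE b=14  (b history now [(5, 14)])
v6: WRITE b=8  (b history now [(5, 14), (6, 8)])
v7: WRITE c=17  (c history now [(4, 19), (7, 17)])
READ d @v2: history=[(3, 18)] -> no version <= 2 -> NONE
v8: WRITE b=21  (b history now [(5, 14), (6, 8), (8, 21)])
v9: WRITE a=21  (a history now [(1, 32), (2, 40), (9, 21)])
v10: WRITE b=15  (b history now [(5, 14), (6, 8), (8, 21), (10, 15)])
v11: WRITE b=42  (b history now [(5, 14), (6, 8), (8, 21), (10, 15), (11, 42)])
v12: WRITE a=25  (a history now [(1, 32), (2, 40), (9, 21), (12, 25)])
READ a @v5: history=[(1, 32), (2, 40), (9, 21), (12, 25)] -> pick v2 -> 40
READ a @v3: history=[(1, 32), (2, 40), (9, 21), (12, 25)] -> pick v2 -> 40
v13: WRITE a=24  (a history now [(1, 32), (2, 40), (9, 21), (12, 25), (13, 24)])
v14: WRITE d=21  (d history now [(3, 18), (14, 21)])
v15: WRITE b=18  (b history now [(5, 14), (6, 8), (8, 21), (10, 15), (11, 42), (15, 18)])
v16: WRITE d=18  (d history now [(3, 18), (14, 21), (16, 18)])
v17: WRITE b=12  (b history now [(5, 14), (6, 8), (8, 21), (10, 15), (11, 42), (15, 18), (17, 12)])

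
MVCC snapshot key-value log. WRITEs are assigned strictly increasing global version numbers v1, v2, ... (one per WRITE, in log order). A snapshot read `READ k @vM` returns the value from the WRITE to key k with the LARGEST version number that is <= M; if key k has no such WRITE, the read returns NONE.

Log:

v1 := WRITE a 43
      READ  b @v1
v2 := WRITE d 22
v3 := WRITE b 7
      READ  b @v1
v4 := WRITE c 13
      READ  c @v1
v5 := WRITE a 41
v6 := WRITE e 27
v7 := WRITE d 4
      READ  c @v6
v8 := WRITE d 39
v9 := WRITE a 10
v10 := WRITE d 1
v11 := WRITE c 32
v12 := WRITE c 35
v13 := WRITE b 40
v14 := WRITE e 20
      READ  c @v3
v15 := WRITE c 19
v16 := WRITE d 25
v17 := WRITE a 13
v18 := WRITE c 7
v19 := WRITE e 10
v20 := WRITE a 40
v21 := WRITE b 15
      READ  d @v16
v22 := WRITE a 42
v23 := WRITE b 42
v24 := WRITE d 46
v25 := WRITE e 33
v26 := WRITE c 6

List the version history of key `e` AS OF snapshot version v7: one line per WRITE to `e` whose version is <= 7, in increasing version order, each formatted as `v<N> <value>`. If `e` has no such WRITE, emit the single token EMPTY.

Scan writes for key=e with version <= 7:
  v1 WRITE a 43 -> skip
  v2 WRITE d 22 -> skip
  v3 WRITE b 7 -> skip
  v4 WRITE c 13 -> skip
  v5 WRITE a 41 -> skip
  v6 WRITE e 27 -> keep
  v7 WRITE d 4 -> skip
  v8 WRITE d 39 -> skip
  v9 WRITE a 10 -> skip
  v10 WRITE d 1 -> skip
  v11 WRITE c 32 -> skip
  v12 WRITE c 35 -> skip
  v13 WRITE b 40 -> skip
  v14 WRITE e 20 -> drop (> snap)
  v15 WRITE c 19 -> skip
  v16 WRITE d 25 -> skip
  v17 WRITE a 13 -> skip
  v18 WRITE c 7 -> skip
  v19 WRITE e 10 -> drop (> snap)
  v20 WRITE a 40 -> skip
  v21 WRITE b 15 -> skip
  v22 WRITE a 42 -> skip
  v23 WRITE b 42 -> skip
  v24 WRITE d 46 -> skip
  v25 WRITE e 33 -> drop (> snap)
  v26 WRITE c 6 -> skip
Collected: [(6, 27)]

Answer: v6 27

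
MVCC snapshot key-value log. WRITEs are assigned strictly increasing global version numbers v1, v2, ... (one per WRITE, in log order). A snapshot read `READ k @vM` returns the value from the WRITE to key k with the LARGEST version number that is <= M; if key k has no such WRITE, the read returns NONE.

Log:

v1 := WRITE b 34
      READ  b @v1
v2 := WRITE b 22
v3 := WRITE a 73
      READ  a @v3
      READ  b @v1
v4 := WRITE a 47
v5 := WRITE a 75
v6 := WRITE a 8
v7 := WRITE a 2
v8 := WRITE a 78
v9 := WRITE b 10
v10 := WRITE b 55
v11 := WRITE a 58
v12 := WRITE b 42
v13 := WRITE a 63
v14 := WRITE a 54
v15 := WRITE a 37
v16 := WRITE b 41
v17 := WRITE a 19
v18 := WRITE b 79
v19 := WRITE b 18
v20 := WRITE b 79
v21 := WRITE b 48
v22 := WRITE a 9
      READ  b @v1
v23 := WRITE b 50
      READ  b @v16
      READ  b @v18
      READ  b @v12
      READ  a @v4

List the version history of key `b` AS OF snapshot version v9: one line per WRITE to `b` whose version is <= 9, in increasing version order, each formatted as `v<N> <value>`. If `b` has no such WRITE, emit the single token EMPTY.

Answer: v1 34
v2 22
v9 10

Derivation:
Scan writes for key=b with version <= 9:
  v1 WRITE b 34 -> keep
  v2 WRITE b 22 -> keep
  v3 WRITE a 73 -> skip
  v4 WRITE a 47 -> skip
  v5 WRITE a 75 -> skip
  v6 WRITE a 8 -> skip
  v7 WRITE a 2 -> skip
  v8 WRITE a 78 -> skip
  v9 WRITE b 10 -> keep
  v10 WRITE b 55 -> drop (> snap)
  v11 WRITE a 58 -> skip
  v12 WRITE b 42 -> drop (> snap)
  v13 WRITE a 63 -> skip
  v14 WRITE a 54 -> skip
  v15 WRITE a 37 -> skip
  v16 WRITE b 41 -> drop (> snap)
  v17 WRITE a 19 -> skip
  v18 WRITE b 79 -> drop (> snap)
  v19 WRITE b 18 -> drop (> snap)
  v20 WRITE b 79 -> drop (> snap)
  v21 WRITE b 48 -> drop (> snap)
  v22 WRITE a 9 -> skip
  v23 WRITE b 50 -> drop (> snap)
Collected: [(1, 34), (2, 22), (9, 10)]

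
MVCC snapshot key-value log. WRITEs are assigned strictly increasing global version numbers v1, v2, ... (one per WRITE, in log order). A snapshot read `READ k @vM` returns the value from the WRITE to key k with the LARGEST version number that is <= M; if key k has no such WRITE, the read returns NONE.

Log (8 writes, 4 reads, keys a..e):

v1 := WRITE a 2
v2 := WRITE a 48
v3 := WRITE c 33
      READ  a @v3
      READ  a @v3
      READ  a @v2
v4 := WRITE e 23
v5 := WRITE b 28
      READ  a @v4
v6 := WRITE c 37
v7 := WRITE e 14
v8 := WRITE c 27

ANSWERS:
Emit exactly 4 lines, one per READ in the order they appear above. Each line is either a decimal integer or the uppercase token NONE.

v1: WRITE a=2  (a history now [(1, 2)])
v2: WRITE a=48  (a history now [(1, 2), (2, 48)])
v3: WRITE c=33  (c history now [(3, 33)])
READ a @v3: history=[(1, 2), (2, 48)] -> pick v2 -> 48
READ a @v3: history=[(1, 2), (2, 48)] -> pick v2 -> 48
READ a @v2: history=[(1, 2), (2, 48)] -> pick v2 -> 48
v4: WRITE e=23  (e history now [(4, 23)])
v5: WRITE b=28  (b history now [(5, 28)])
READ a @v4: history=[(1, 2), (2, 48)] -> pick v2 -> 48
v6: WRITE c=37  (c history now [(3, 33), (6, 37)])
v7: WRITE e=14  (e history now [(4, 23), (7, 14)])
v8: WRITE c=27  (c history now [(3, 33), (6, 37), (8, 27)])

Answer: 48
48
48
48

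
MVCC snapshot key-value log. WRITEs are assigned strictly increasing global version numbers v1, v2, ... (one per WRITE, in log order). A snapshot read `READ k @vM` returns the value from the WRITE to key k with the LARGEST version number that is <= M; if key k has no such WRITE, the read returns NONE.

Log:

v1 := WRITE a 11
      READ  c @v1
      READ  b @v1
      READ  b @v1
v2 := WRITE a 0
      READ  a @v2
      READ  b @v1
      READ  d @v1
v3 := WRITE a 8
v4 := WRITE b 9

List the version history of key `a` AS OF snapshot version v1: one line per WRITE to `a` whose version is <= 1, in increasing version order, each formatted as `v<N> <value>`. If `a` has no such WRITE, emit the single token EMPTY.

Answer: v1 11

Derivation:
Scan writes for key=a with version <= 1:
  v1 WRITE a 11 -> keep
  v2 WRITE a 0 -> drop (> snap)
  v3 WRITE a 8 -> drop (> snap)
  v4 WRITE b 9 -> skip
Collected: [(1, 11)]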